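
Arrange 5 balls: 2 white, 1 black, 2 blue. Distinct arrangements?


5!/(2!×1!×2!) = 30

30


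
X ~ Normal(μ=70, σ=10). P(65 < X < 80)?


z₁=(65-70)/10=-0.5, z₂=(80-70)/10=1.0
P = Φ(1.0) - Φ(-0.5) = 0.841345 - 0.308538 = 0.532807 ≈ 0.5328

P(65 < X < 80) ≈ 0.5328


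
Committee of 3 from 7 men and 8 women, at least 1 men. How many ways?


Count by #men:
  1M,2W: C(7,1)×C(8,2)=196
  2M,1W: C(7,2)×C(8,1)=168
  3M,0W: C(7,3)×C(8,0)=35
Total = 399

399


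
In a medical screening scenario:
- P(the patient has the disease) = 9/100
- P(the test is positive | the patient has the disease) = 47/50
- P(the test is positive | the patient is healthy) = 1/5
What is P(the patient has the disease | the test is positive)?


Using Bayes' theorem:
P(A|B) = P(B|A)·P(A) / P(B)

P(the test is positive) = 47/50 × 9/100 + 1/5 × 91/100
= 423/5000 + 91/500 = 1333/5000

P(the patient has the disease|the test is positive) = (423/5000) / (1333/5000) = 423/1333

P(the patient has the disease|the test is positive) = 423/1333 ≈ 31.73%


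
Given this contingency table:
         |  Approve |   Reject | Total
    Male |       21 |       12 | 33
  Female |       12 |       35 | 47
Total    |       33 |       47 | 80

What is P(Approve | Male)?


P(Approve | Male) = 21/(21+12) = 21/33 = 7/11

P(Approve|Male) = 7/11 ≈ 63.64%


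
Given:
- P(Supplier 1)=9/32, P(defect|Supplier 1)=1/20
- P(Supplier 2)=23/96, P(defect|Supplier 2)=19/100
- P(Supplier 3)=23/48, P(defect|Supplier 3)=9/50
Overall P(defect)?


P(B) = Σ P(B|Aᵢ)×P(Aᵢ)
  1/20×9/32 = 9/640
  19/100×23/96 = 437/9600
  9/50×23/48 = 69/800
Sum = 7/48

P(defect) = 7/48 ≈ 14.58%


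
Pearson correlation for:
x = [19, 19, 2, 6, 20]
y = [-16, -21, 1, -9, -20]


n=5, Σx=66, Σy=-65, Σxy=-1155, Σx²=1162, Σy²=1179
r = (5×(-1155) - 66×(-65))/√((5×1162 - 66²)(5×1179 - (-65)²))
= -1485/√(1454×1670) = -1485/√2428180 ≈ -1485/1558.2619 ≈ -0.9530

r ≈ -0.9530


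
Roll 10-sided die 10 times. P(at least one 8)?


P(no 8)^10 = (9/10)^10 = 3486784401/10000000000
P(≥1) = 1 - 3486784401/10000000000 = 6513215599/10000000000

P = 6513215599/10000000000 ≈ 65.13%


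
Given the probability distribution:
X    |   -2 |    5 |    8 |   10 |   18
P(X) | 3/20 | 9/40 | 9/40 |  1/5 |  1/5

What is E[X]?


E[X] = Σ x·P(X=x)
= (-2)×(3/20) + (5)×(9/40) + (8)×(9/40) + (10)×(1/5) + (18)×(1/5)
= 329/40

E[X] = 329/40


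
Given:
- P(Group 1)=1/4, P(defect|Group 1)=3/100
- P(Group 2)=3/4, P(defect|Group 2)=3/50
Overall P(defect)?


P(B) = Σ P(B|Aᵢ)×P(Aᵢ)
  3/100×1/4 = 3/400
  3/50×3/4 = 9/200
Sum = 21/400

P(defect) = 21/400 ≈ 5.25%


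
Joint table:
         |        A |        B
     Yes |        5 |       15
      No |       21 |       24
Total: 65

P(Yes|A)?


P(Yes|A) = 5/(5+21) = 5/26

P = 5/26 ≈ 19.23%


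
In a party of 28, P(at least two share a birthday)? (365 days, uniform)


P(all different) = Π(365-i)/365 for i=0..27
= 0.345539
P(match) = 1 - 0.345539 = 0.654461

P ≈ 0.6545 ≈ 65.45%


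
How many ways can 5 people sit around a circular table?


Circular arrangements of 5 distinct objects: fix one position to break rotational symmetry.
(n-1)! = 4! = 24

24


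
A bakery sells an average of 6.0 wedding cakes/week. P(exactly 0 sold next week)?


Poisson(λ=6.0): P(X=0) = e^(-λ)×λ^k/k!
= e^(-6.0) × 6.0^0 / 0!
≈ 0.002478752177 × 1 / 1 ≈ 0.002479

P(X=0) ≈ 0.002479 ≈ 0.25%


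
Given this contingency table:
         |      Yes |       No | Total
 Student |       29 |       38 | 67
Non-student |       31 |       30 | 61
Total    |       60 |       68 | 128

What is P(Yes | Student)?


P(Yes | Student) = 29/(29+38) = 29/67

P(Yes|Student) = 29/67 ≈ 43.28%


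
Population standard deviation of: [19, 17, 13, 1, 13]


Mean = 63/5
  (19-63/5)²=1024/25
  (17-63/5)²=484/25
  (13-63/5)²=4/25
  (1-63/5)²=3364/25
  (13-63/5)²=4/25
Σ(x-μ)² = 976/5
σ² = (976/5)/5 = 976/25

σ = √(976/25) ≈ 6.2482


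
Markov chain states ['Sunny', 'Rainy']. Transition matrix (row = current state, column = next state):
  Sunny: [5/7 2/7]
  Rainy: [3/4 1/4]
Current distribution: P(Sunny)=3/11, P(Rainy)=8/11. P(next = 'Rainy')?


P(next=Rainy) = Σᵢ P(now=i)×P(i→Rainy)
= 3/11×2/7 + 8/11×1/4
= 6/77 + 2/11 = 20/77

P = 20/77 ≈ 0.2597


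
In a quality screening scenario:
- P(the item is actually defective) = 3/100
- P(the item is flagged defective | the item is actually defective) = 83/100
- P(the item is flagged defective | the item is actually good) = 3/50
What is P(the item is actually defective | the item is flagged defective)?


Using Bayes' theorem:
P(A|B) = P(B|A)·P(A) / P(B)

P(the item is flagged defective) = 83/100 × 3/100 + 3/50 × 97/100
= 249/10000 + 291/5000 = 831/10000

P(the item is actually defective|the item is flagged defective) = (249/10000) / (831/10000) = 83/277

P(the item is actually defective|the item is flagged defective) = 83/277 ≈ 29.96%


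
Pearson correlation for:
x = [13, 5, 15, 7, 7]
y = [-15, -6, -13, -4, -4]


n=5, Σx=47, Σy=-42, Σxy=-476, Σx²=517, Σy²=462
r = (5×(-476) - 47×(-42))/√((5×517 - 47²)(5×462 - (-42)²))
= -406/√(376×546) = -406/√205296 ≈ -406/453.0960 ≈ -0.8961

r ≈ -0.8961


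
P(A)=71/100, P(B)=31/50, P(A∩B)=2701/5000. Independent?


P(A)×P(B) = 2201/5000
P(A∩B) = 2701/5000
Not equal → NOT independent

No, not independent


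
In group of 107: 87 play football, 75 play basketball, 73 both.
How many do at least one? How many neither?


|A∪B| = 87+75-73 = 89
Neither = 107-89 = 18

At least one: 89; Neither: 18


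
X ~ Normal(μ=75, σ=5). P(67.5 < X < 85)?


z₁=(67.5-75)/5=-1.5, z₂=(85-75)/5=2.0
P = Φ(2.0) - Φ(-1.5) = 0.977250 - 0.066807 = 0.910443 ≈ 0.9104

P(67.5 < X < 85) ≈ 0.9104


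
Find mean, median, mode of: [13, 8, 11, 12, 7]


Sorted: [7, 8, 11, 12, 13]
Mean = 51/5
Median = 11
Freq: {13: 1, 8: 1, 11: 1, 12: 1, 7: 1}
Mode: No mode

Mean=51/5, Median=11, Mode=No mode


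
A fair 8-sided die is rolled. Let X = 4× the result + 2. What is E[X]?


E[die] = (1+8)/2 = 9/2
E[X] = 4×9/2 + 2 = 20

E[X] = 20


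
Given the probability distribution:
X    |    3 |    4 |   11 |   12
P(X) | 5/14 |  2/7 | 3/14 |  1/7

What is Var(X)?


E[X] = 44/7
E[X²] = 380/7
Var(X) = E[X²] - (E[X])² = 380/7 - 1936/49 = 724/49

Var(X) = 724/49 ≈ 14.7755


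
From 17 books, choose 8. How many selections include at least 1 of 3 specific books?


Complement: C(17,8) - C(14,8) = 24310 - 3003 = 21307

21307


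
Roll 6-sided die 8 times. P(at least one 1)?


P(no 1)^8 = (5/6)^8 = 390625/1679616
P(≥1) = 1 - 390625/1679616 = 1288991/1679616

P = 1288991/1679616 ≈ 76.74%


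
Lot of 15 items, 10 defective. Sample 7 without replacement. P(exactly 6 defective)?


Hypergeometric: C(10,6)×C(5,1)/C(15,7)
= 210×5/6435 = 70/429

P(X=6) = 70/429 ≈ 16.32%


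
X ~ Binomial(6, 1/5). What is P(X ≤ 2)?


P(X ≤ 2) = Σ P(X=i) for i=0..2
P(X=0) = 4096/15625
P(X=1) = 6144/15625
P(X=2) = 768/3125
Sum = 2816/3125

P(X ≤ 2) = 2816/3125 ≈ 90.11%


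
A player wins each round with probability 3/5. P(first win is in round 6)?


Geometric: P(X=6) = (1-p)^(k-1)×p = (2/5)^5×3/5 = 96/15625

P(X=6) = 96/15625 ≈ 0.61%


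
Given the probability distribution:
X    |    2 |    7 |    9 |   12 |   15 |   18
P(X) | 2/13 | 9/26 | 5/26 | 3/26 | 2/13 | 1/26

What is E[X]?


E[X] = Σ x·P(X=x)
= (2)×(2/13) + (7)×(9/26) + (9)×(5/26) + (12)×(3/26) + (15)×(2/13) + (18)×(1/26)
= 115/13

E[X] = 115/13


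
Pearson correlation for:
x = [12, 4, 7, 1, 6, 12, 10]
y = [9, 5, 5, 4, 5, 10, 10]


n=7, Σx=52, Σy=48, Σxy=417, Σx²=490, Σy²=372
r = (7×417 - 52×48)/√((7×490 - 52²)(7×372 - 48²))
= 423/√(726×300) = 423/√217800 ≈ 423/466.6905 ≈ 0.9064

r ≈ 0.9064


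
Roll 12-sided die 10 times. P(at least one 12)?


P(no 12)^10 = (11/12)^10 = 25937424601/61917364224
P(≥1) = 1 - 25937424601/61917364224 = 35979939623/61917364224

P = 35979939623/61917364224 ≈ 58.11%


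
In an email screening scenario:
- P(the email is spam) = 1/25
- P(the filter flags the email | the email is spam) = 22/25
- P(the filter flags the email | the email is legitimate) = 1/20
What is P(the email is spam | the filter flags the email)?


Using Bayes' theorem:
P(A|B) = P(B|A)·P(A) / P(B)

P(the filter flags the email) = 22/25 × 1/25 + 1/20 × 24/25
= 22/625 + 6/125 = 52/625

P(the email is spam|the filter flags the email) = (22/625) / (52/625) = 11/26

P(the email is spam|the filter flags the email) = 11/26 ≈ 42.31%


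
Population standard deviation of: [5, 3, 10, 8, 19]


Mean = 45/5 = 9
  (5-9)²=16
  (3-9)²=36
  (10-9)²=1
  (8-9)²=1
  (19-9)²=100
Σ(x-μ)² = 154
σ² = 154/5

σ = √(154/5) ≈ 5.5498


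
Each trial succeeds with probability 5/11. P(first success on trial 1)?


Geometric: P(X=1) = (1-p)^(k-1)×p = (6/11)^0×5/11 = 5/11

P(X=1) = 5/11 ≈ 45.45%


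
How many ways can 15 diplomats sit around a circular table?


Circular arrangements of 15 distinct objects: fix one position to break rotational symmetry.
(n-1)! = 14! = 87178291200

87178291200


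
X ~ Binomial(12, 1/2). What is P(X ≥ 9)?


P(X ≥ 9) = Σ P(X=i) for i=9..12
P(X=9) = 55/1024
P(X=10) = 33/2048
P(X=11) = 3/1024
P(X=12) = 1/4096
Sum = 299/4096

P(X ≥ 9) = 299/4096 ≈ 7.30%


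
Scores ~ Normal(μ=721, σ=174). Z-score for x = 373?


z = (x - μ)/σ = (373 - 721)/174 = -2.0

z = -2.0


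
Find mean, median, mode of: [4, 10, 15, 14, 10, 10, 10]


Sorted: [4, 10, 10, 10, 10, 14, 15]
Mean = 73/7
Median = 10
Freq: {4: 1, 10: 4, 15: 1, 14: 1}
Mode: [10]

Mean=73/7, Median=10, Mode=10


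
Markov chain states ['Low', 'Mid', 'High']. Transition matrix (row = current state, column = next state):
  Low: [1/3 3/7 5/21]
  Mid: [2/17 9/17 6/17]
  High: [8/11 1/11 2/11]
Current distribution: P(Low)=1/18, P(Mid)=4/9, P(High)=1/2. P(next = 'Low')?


P(next=Low) = Σᵢ P(now=i)×P(i→Low)
= 1/18×1/3 + 4/9×2/17 + 1/2×8/11
= 1/54 + 8/153 + 4/11 = 4387/10098

P = 4387/10098 ≈ 0.4344


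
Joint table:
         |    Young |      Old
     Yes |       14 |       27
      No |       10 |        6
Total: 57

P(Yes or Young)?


P(Yes∨Young) = P(Yes) + P(Young) - P(Yes∧Young)
= (41 + 24 - 14)/57 = 51/57 = 17/19

P = 17/19 ≈ 89.47%


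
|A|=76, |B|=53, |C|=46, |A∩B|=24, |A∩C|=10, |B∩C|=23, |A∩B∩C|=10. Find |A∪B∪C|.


|A∪B∪C| = 76+53+46-24-10-23+10 = 128

|A∪B∪C| = 128


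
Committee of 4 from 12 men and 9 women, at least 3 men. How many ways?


Count by #men:
  3M,1W: C(12,3)×C(9,1)=1980
  4M,0W: C(12,4)×C(9,0)=495
Total = 2475

2475


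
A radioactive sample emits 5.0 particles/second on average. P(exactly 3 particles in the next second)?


Poisson(λ=5.0): P(X=3) = e^(-λ)×λ^k/k!
= e^(-5.0) × 5.0^3 / 3!
≈ 0.006737946999 × 125 / 6 ≈ 0.140374

P(X=3) ≈ 0.140374 ≈ 14.04%


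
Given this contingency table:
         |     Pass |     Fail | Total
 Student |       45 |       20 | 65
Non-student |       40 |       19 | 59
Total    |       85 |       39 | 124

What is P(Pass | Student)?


P(Pass | Student) = 45/(45+20) = 45/65 = 9/13

P(Pass|Student) = 9/13 ≈ 69.23%


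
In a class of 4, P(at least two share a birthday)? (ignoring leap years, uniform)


P(all different) = Π(365-i)/365 for i=0..3
= 0.983644
P(match) = 1 - 0.983644 = 0.016356

P ≈ 0.0164 ≈ 1.64%


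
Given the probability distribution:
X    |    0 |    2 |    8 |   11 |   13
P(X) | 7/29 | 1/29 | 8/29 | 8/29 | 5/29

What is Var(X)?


E[X] = 219/29
E[X²] = 2329/29
Var(X) = E[X²] - (E[X])² = 2329/29 - 47961/841 = 19580/841

Var(X) = 19580/841 ≈ 23.2818


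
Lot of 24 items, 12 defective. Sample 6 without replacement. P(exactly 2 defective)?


Hypergeometric: C(12,2)×C(12,4)/C(24,6)
= 66×495/134596 = 1485/6118

P(X=2) = 1485/6118 ≈ 24.27%


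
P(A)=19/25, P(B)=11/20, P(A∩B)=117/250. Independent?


P(A)×P(B) = 209/500
P(A∩B) = 117/250
Not equal → NOT independent

No, not independent


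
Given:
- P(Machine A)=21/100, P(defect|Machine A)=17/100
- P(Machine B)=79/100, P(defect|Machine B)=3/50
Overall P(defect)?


P(B) = Σ P(B|Aᵢ)×P(Aᵢ)
  17/100×21/100 = 357/10000
  3/50×79/100 = 237/5000
Sum = 831/10000

P(defect) = 831/10000 ≈ 8.31%


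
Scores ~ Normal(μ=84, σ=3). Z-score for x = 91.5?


z = (x - μ)/σ = (91.5 - 84)/3 = 2.5

z = 2.5


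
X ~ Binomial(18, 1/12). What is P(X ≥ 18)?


P(X ≥ 18) = Σ P(X=i) for i=18..18
P(X=18) = 1/26623333280885243904
Sum = 1/26623333280885243904

P(X ≥ 18) = 1/26623333280885243904 ≈ 0.00%


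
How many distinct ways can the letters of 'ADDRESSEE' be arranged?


Letters: 9, freq: {'A': 1, 'D': 2, 'R': 1, 'E': 3, 'S': 2}
9!/(1!×2!×1!×3!×2!) = 362880/24 = 15120

15120


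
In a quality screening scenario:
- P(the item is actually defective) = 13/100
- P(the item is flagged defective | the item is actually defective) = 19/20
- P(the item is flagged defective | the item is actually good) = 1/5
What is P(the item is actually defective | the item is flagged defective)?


Using Bayes' theorem:
P(A|B) = P(B|A)·P(A) / P(B)

P(the item is flagged defective) = 19/20 × 13/100 + 1/5 × 87/100
= 247/2000 + 87/500 = 119/400

P(the item is actually defective|the item is flagged defective) = (247/2000) / (119/400) = 247/595

P(the item is actually defective|the item is flagged defective) = 247/595 ≈ 41.51%


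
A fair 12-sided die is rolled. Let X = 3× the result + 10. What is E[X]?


E[die] = (1+12)/2 = 13/2
E[X] = 3×13/2 + 10 = 59/2

E[X] = 59/2


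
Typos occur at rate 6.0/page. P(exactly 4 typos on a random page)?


Poisson(λ=6.0): P(X=4) = e^(-λ)×λ^k/k!
= e^(-6.0) × 6.0^4 / 4!
≈ 0.002478752177 × 1296 / 24 ≈ 0.133853

P(X=4) ≈ 0.133853 ≈ 13.39%


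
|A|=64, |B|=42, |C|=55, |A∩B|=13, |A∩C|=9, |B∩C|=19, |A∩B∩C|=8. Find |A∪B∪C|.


|A∪B∪C| = 64+42+55-13-9-19+8 = 128

|A∪B∪C| = 128


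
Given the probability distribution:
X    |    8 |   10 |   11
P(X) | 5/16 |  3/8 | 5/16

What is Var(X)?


E[X] = 155/16
E[X²] = 1525/16
Var(X) = E[X²] - (E[X])² = 1525/16 - 24025/256 = 375/256

Var(X) = 375/256 ≈ 1.4648


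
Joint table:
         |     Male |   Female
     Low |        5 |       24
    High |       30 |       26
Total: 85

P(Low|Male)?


P(Low|Male) = 5/(5+30) = 5/35 = 1/7

P = 1/7 ≈ 14.29%


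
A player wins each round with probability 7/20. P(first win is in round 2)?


Geometric: P(X=2) = (1-p)^(k-1)×p = (13/20)^1×7/20 = 91/400

P(X=2) = 91/400 ≈ 22.75%


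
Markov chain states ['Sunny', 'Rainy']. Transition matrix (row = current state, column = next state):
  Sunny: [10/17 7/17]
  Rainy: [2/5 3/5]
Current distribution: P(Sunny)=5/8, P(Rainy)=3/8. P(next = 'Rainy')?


P(next=Rainy) = Σᵢ P(now=i)×P(i→Rainy)
= 5/8×7/17 + 3/8×3/5
= 35/136 + 9/40 = 41/85

P = 41/85 ≈ 0.4824


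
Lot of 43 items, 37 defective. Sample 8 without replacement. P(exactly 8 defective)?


Hypergeometric: C(37,8)×C(6,0)/C(43,8)
= 38608020×1/145008513 = 115940/435461

P(X=8) = 115940/435461 ≈ 26.62%


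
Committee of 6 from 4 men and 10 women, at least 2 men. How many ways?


Count by #men:
  2M,4W: C(4,2)×C(10,4)=1260
  3M,3W: C(4,3)×C(10,3)=480
  4M,2W: C(4,4)×C(10,2)=45
Total = 1785

1785


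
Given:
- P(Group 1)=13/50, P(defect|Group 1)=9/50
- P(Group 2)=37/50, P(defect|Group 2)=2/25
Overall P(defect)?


P(B) = Σ P(B|Aᵢ)×P(Aᵢ)
  9/50×13/50 = 117/2500
  2/25×37/50 = 37/625
Sum = 53/500

P(defect) = 53/500 ≈ 10.60%


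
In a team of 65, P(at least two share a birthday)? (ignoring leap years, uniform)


P(all different) = Π(365-i)/365 for i=0..64
= 0.002317
P(match) = 1 - 0.002317 = 0.997683

P ≈ 0.9977 ≈ 99.77%


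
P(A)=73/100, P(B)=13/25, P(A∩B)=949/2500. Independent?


P(A)×P(B) = 949/2500
P(A∩B) = 949/2500
Equal ✓ → Independent

Yes, independent


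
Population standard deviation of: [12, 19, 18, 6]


Mean = 55/4
  (12-55/4)²=49/16
  (19-55/4)²=441/16
  (18-55/4)²=289/16
  (6-55/4)²=961/16
Σ(x-μ)² = 435/4
σ² = (435/4)/4 = 435/16

σ = √(435/16) ≈ 5.2142


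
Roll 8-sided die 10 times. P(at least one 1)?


P(no 1)^10 = (7/8)^10 = 282475249/1073741824
P(≥1) = 1 - 282475249/1073741824 = 791266575/1073741824

P = 791266575/1073741824 ≈ 73.69%


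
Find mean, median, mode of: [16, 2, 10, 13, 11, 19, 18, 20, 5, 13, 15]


Sorted: [2, 5, 10, 11, 13, 13, 15, 16, 18, 19, 20]
Mean = 142/11
Median = 13
Freq: {16: 1, 2: 1, 10: 1, 13: 2, 11: 1, 19: 1, 18: 1, 20: 1, 5: 1, 15: 1}
Mode: [13]

Mean=142/11, Median=13, Mode=13


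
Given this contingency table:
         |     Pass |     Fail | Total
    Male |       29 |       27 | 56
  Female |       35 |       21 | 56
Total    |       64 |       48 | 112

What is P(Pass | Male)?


P(Pass | Male) = 29/(29+27) = 29/56

P(Pass|Male) = 29/56 ≈ 51.79%


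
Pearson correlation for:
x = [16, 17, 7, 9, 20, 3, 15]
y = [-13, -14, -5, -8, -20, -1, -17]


n=7, Σx=87, Σy=-78, Σxy=-1211, Σx²=1309, Σy²=1144
r = (7×(-1211) - 87×(-78))/√((7×1309 - 87²)(7×1144 - (-78)²))
= -1691/√(1594×1924) = -1691/√3066856 ≈ -1691/1751.2441 ≈ -0.9656

r ≈ -0.9656


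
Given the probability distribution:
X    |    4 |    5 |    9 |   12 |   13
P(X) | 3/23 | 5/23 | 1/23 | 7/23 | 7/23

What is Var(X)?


E[X] = 221/23
E[X²] = 2445/23
Var(X) = E[X²] - (E[X])² = 2445/23 - 48841/529 = 7394/529

Var(X) = 7394/529 ≈ 13.9773


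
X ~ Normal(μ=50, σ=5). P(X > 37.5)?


z = (37.5-50)/5 = -2.5
P(X > 37.5) = 1 - P(Z ≤ -2.5) = 1 - 0.0062 = 0.9938

P(X > 37.5) ≈ 0.9938


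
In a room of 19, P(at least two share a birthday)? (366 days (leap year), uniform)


P(all different) = Π(366-i)/366 for i=0..18
= 0.621705
P(match) = 1 - 0.621705 = 0.378295

P ≈ 0.3783 ≈ 37.83%


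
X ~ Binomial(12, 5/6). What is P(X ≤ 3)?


P(X ≤ 3) = Σ P(X=i) for i=0..3
P(X=0) = 1/2176782336
P(X=1) = 5/181398528
P(X=2) = 275/362797056
P(X=3) = 6875/544195584
Sum = 9737/725594112

P(X ≤ 3) = 9737/725594112 ≈ 0.00%


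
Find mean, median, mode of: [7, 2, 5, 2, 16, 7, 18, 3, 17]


Sorted: [2, 2, 3, 5, 7, 7, 16, 17, 18]
Mean = 77/9
Median = 7
Freq: {7: 2, 2: 2, 5: 1, 16: 1, 18: 1, 3: 1, 17: 1}
Mode: [2, 7]

Mean=77/9, Median=7, Mode=[2, 7]


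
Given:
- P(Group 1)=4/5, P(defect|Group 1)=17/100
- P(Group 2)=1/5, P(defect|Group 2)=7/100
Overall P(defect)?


P(B) = Σ P(B|Aᵢ)×P(Aᵢ)
  17/100×4/5 = 17/125
  7/100×1/5 = 7/500
Sum = 3/20

P(defect) = 3/20 ≈ 15.00%


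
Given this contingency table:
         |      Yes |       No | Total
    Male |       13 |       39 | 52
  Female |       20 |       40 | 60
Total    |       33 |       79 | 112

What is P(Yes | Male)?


P(Yes | Male) = 13/(13+39) = 13/52 = 1/4

P(Yes|Male) = 1/4 ≈ 25.00%


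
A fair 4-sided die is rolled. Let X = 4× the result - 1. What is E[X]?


E[die] = (1+4)/2 = 5/2
E[X] = 4×5/2 - 1 = 9

E[X] = 9


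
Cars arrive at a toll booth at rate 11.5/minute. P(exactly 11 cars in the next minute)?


Poisson(λ=11.5): P(X=11) = e^(-λ)×λ^k/k!
= e^(-11.5) × 11.5^11 / 11!
≈ 1.01300936e-05 × 465239139606 / 39916800 ≈ 0.118068

P(X=11) ≈ 0.118068 ≈ 11.81%


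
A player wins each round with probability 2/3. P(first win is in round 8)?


Geometric: P(X=8) = (1-p)^(k-1)×p = (1/3)^7×2/3 = 2/6561

P(X=8) = 2/6561 ≈ 0.03%


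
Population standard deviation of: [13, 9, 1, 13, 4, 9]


Mean = 49/6
  (13-49/6)²=841/36
  (9-49/6)²=25/36
  (1-49/6)²=1849/36
  (13-49/6)²=841/36
  (4-49/6)²=625/36
  (9-49/6)²=25/36
Σ(x-μ)² = 701/6
σ² = (701/6)/6 = 701/36

σ = √(701/36) ≈ 4.4127


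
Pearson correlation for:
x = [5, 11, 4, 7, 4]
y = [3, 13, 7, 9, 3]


n=5, Σx=31, Σy=35, Σxy=261, Σx²=227, Σy²=317
r = (5×261 - 31×35)/√((5×227 - 31²)(5×317 - 35²))
= 220/√(174×360) = 220/√62640 ≈ 220/250.2798 ≈ 0.8790

r ≈ 0.8790


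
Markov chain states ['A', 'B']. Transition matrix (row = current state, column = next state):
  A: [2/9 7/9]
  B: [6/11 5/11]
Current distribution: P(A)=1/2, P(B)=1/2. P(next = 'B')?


P(next=B) = Σᵢ P(now=i)×P(i→B)
= 1/2×7/9 + 1/2×5/11
= 7/18 + 5/22 = 61/99

P = 61/99 ≈ 0.6162


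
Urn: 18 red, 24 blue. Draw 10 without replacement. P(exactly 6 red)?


Hypergeometric: C(18,6)×C(24,4)/C(42,10)
= 18564×10626/1471442973 = 3864/28823

P(X=6) = 3864/28823 ≈ 13.41%


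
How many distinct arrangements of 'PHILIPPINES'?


Letters: 11, freq: {'P': 3, 'H': 1, 'I': 3, 'L': 1, 'N': 1, 'E': 1, 'S': 1}
11!/(3!×1!×3!×1!×1!×1!×1!) = 39916800/36 = 1108800

1108800


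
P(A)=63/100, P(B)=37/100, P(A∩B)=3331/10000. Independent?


P(A)×P(B) = 2331/10000
P(A∩B) = 3331/10000
Not equal → NOT independent

No, not independent


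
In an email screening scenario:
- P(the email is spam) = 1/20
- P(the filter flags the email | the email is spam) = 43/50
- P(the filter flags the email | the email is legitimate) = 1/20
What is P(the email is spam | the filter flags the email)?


Using Bayes' theorem:
P(A|B) = P(B|A)·P(A) / P(B)

P(the filter flags the email) = 43/50 × 1/20 + 1/20 × 19/20
= 43/1000 + 19/400 = 181/2000

P(the email is spam|the filter flags the email) = (43/1000) / (181/2000) = 86/181

P(the email is spam|the filter flags the email) = 86/181 ≈ 47.51%


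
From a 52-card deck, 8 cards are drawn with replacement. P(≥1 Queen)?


P(not a Queen) = 48/52 = 12/13
P(none in 8 draws) = (12/13)^8 = 429981696/815730721
P(≥1 Queen) = 1 - 429981696/815730721 = 385749025/815730721

P = 385749025/815730721 ≈ 47.29%


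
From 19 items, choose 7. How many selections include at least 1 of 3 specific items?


Complement: C(19,7) - C(16,7) = 50388 - 11440 = 38948

38948


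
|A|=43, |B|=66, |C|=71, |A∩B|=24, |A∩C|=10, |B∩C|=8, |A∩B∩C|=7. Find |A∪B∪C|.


|A∪B∪C| = 43+66+71-24-10-8+7 = 145

|A∪B∪C| = 145


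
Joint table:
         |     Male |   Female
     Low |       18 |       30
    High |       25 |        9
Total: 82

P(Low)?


P(Low) = (18+30)/82 = 48/82 = 24/41

P(Low) = 24/41 ≈ 58.54%


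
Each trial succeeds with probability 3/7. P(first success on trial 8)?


Geometric: P(X=8) = (1-p)^(k-1)×p = (4/7)^7×3/7 = 49152/5764801

P(X=8) = 49152/5764801 ≈ 0.85%


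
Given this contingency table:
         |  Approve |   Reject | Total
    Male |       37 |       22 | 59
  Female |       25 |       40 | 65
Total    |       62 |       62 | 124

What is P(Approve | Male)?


P(Approve | Male) = 37/(37+22) = 37/59

P(Approve|Male) = 37/59 ≈ 62.71%


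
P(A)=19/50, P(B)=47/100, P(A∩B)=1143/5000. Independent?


P(A)×P(B) = 893/5000
P(A∩B) = 1143/5000
Not equal → NOT independent

No, not independent


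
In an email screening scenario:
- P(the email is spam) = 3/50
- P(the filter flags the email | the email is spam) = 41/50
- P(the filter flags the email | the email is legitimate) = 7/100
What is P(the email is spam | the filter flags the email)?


Using Bayes' theorem:
P(A|B) = P(B|A)·P(A) / P(B)

P(the filter flags the email) = 41/50 × 3/50 + 7/100 × 47/50
= 123/2500 + 329/5000 = 23/200

P(the email is spam|the filter flags the email) = (123/2500) / (23/200) = 246/575

P(the email is spam|the filter flags the email) = 246/575 ≈ 42.78%


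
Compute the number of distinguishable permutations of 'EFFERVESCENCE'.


Letters: 13, freq: {'E': 5, 'F': 2, 'R': 1, 'V': 1, 'S': 1, 'C': 2, 'N': 1}
13!/(5!×2!×1!×1!×1!×2!×1!) = 6227020800/480 = 12972960

12972960


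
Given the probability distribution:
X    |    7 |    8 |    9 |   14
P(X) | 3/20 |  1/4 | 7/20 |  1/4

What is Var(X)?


E[X] = 97/10
E[X²] = 1007/10
Var(X) = E[X²] - (E[X])² = 1007/10 - 9409/100 = 661/100

Var(X) = 661/100 ≈ 6.6100


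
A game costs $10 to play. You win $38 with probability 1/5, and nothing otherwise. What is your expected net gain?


E[gain] = (38-10)×1/5 + (-10)×4/5
= 28/5 - 8 = -12/5

Expected net gain = $-12/5 ≈ $-2.40


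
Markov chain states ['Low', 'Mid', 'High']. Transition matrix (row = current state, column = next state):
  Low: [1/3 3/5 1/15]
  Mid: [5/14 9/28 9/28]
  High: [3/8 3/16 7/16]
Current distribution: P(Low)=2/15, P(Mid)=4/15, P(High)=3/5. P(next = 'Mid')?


P(next=Mid) = Σᵢ P(now=i)×P(i→Mid)
= 2/15×3/5 + 4/15×9/28 + 3/5×3/16
= 2/25 + 3/35 + 9/80 = 779/2800

P = 779/2800 ≈ 0.2782


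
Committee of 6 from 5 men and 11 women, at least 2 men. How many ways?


Count by #men:
  2M,4W: C(5,2)×C(11,4)=3300
  3M,3W: C(5,3)×C(11,3)=1650
  4M,2W: C(5,4)×C(11,2)=275
  5M,1W: C(5,5)×C(11,1)=11
Total = 5236

5236


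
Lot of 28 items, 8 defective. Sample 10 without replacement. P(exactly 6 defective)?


Hypergeometric: C(8,6)×C(20,4)/C(28,10)
= 28×4845/13123110 = 34/3289

P(X=6) = 34/3289 ≈ 1.03%


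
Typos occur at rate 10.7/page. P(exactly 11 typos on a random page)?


Poisson(λ=10.7): P(X=11) = e^(-λ)×λ^k/k!
= e^(-10.7) × 10.7^11 / 11!
≈ 2.254493791e-05 × 210485195230 / 39916800 ≈ 0.118882

P(X=11) ≈ 0.118882 ≈ 11.89%


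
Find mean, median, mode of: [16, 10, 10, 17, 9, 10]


Sorted: [9, 10, 10, 10, 16, 17]
Mean = 72/6 = 12
Median = 10
Freq: {16: 1, 10: 3, 17: 1, 9: 1}
Mode: [10]

Mean=12, Median=10, Mode=10


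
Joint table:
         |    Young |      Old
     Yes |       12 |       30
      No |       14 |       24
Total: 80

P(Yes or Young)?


P(Yes∨Young) = P(Yes) + P(Young) - P(Yes∧Young)
= (42 + 26 - 12)/80 = 56/80 = 7/10

P = 7/10 ≈ 70.00%


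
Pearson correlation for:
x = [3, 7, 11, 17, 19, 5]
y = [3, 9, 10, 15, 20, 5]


n=6, Σx=62, Σy=62, Σxy=842, Σx²=854, Σy²=840
r = (6×842 - 62×62)/√((6×854 - 62²)(6×840 - 62²))
= 1208/√(1280×1196) = 1208/√1530880 ≈ 1208/1237.2874 ≈ 0.9763

r ≈ 0.9763


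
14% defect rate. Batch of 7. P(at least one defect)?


P(all good) = (43/50)^7 = 271818611107/781250000000
P(≥1 defect) = 509431388893/781250000000

P = 509431388893/781250000000 ≈ 65.21%


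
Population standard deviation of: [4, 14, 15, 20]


Mean = 53/4
  (4-53/4)²=1369/16
  (14-53/4)²=9/16
  (15-53/4)²=49/16
  (20-53/4)²=729/16
Σ(x-μ)² = 539/4
σ² = (539/4)/4 = 539/16

σ = √(539/16) ≈ 5.8041


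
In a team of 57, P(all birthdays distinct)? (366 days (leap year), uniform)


P(all different) = Π(366-i)/366 for i=0..56
= (366/366)×(365/366)×...×(310/366)
= 0.010010

P ≈ 0.0100 ≈ 1.00%


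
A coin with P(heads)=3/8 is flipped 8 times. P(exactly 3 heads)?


Binomial: P(X=3) = C(8,3)×p^3×(1-p)^5
= 56 × 27/512 × 3125/32768 = 590625/2097152

P(X=3) = 590625/2097152 ≈ 28.16%


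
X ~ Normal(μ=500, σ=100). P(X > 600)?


z = (600-500)/100 = 1.0
P(X > 600) = 1 - P(Z ≤ 1.0) = 1 - 0.8413 = 0.1587

P(X > 600) ≈ 0.1587


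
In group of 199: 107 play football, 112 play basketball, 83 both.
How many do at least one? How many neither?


|A∪B| = 107+112-83 = 136
Neither = 199-136 = 63

At least one: 136; Neither: 63


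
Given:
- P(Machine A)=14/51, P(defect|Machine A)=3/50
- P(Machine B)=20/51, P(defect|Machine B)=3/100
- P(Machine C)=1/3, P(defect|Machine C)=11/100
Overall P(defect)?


P(B) = Σ P(B|Aᵢ)×P(Aᵢ)
  3/50×14/51 = 7/425
  3/100×20/51 = 1/85
  11/100×1/3 = 11/300
Sum = 331/5100

P(defect) = 331/5100 ≈ 6.49%


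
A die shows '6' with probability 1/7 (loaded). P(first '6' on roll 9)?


Geometric: P(X=9) = (1-p)^(k-1)×p = (6/7)^8×1/7 = 1679616/40353607

P(X=9) = 1679616/40353607 ≈ 4.16%


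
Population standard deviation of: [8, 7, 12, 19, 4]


Mean = 50/5 = 10
  (8-10)²=4
  (7-10)²=9
  (12-10)²=4
  (19-10)²=81
  (4-10)²=36
Σ(x-μ)² = 134
σ² = 134/5

σ = √(134/5) ≈ 5.1769


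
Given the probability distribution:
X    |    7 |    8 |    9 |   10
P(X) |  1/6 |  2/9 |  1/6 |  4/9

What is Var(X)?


E[X] = 80/9
E[X²] = 241/3
Var(X) = E[X²] - (E[X])² = 241/3 - 6400/81 = 107/81

Var(X) = 107/81 ≈ 1.3210


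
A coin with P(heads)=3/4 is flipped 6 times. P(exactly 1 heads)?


Binomial: P(X=1) = C(6,1)×p^1×(1-p)^5
= 6 × 3/4 × 1/1024 = 9/2048

P(X=1) = 9/2048 ≈ 0.44%


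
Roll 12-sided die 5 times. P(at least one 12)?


P(no 12)^5 = (11/12)^5 = 161051/248832
P(≥1) = 1 - 161051/248832 = 87781/248832

P = 87781/248832 ≈ 35.28%


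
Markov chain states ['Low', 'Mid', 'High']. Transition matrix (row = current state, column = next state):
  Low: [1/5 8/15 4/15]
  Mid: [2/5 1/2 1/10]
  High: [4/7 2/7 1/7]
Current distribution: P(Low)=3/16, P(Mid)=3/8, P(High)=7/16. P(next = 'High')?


P(next=High) = Σᵢ P(now=i)×P(i→High)
= 3/16×4/15 + 3/8×1/10 + 7/16×1/7
= 1/20 + 3/80 + 1/16 = 3/20

P = 3/20 ≈ 0.1500


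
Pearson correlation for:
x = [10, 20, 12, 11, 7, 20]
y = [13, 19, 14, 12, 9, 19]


n=6, Σx=80, Σy=86, Σxy=1253, Σx²=1214, Σy²=1312
r = (6×1253 - 80×86)/√((6×1214 - 80²)(6×1312 - 86²))
= 638/√(884×476) = 638/√420784 ≈ 638/648.6787 ≈ 0.9835

r ≈ 0.9835


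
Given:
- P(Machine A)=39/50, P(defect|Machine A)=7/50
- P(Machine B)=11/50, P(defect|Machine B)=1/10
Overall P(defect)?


P(B) = Σ P(B|Aᵢ)×P(Aᵢ)
  7/50×39/50 = 273/2500
  1/10×11/50 = 11/500
Sum = 82/625

P(defect) = 82/625 ≈ 13.12%


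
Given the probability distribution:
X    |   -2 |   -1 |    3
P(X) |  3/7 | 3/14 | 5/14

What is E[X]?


E[X] = Σ x·P(X=x)
= (-2)×(3/7) + (-1)×(3/14) + (3)×(5/14)
= 0

E[X] = 0


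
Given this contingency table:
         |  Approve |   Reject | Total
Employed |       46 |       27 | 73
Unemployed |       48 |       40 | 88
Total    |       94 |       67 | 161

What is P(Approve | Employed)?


P(Approve | Employed) = 46/(46+27) = 46/73

P(Approve|Employed) = 46/73 ≈ 63.01%


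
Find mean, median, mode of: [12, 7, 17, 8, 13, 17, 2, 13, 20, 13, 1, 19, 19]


Sorted: [1, 2, 7, 8, 12, 13, 13, 13, 17, 17, 19, 19, 20]
Mean = 161/13
Median = 13
Freq: {12: 1, 7: 1, 17: 2, 8: 1, 13: 3, 2: 1, 20: 1, 1: 1, 19: 2}
Mode: [13]

Mean=161/13, Median=13, Mode=13


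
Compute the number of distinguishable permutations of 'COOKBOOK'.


Letters: 8, freq: {'C': 1, 'O': 4, 'K': 2, 'B': 1}
8!/(1!×4!×2!×1!) = 40320/48 = 840

840


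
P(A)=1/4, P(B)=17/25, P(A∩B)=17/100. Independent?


P(A)×P(B) = 17/100
P(A∩B) = 17/100
Equal ✓ → Independent

Yes, independent


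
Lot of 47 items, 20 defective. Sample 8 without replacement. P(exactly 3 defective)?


Hypergeometric: C(20,3)×C(27,5)/C(47,8)
= 1140×80730/314457495 = 266760/911471

P(X=3) = 266760/911471 ≈ 29.27%


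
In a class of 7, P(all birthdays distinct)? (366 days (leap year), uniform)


P(all different) = Π(366-i)/366 for i=0..6
= (366/366)×(365/366)×...×(360/366)
= 0.943914

P ≈ 0.9439 ≈ 94.39%


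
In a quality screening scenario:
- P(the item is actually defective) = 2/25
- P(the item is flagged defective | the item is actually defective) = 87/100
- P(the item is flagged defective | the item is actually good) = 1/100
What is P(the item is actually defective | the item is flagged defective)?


Using Bayes' theorem:
P(A|B) = P(B|A)·P(A) / P(B)

P(the item is flagged defective) = 87/100 × 2/25 + 1/100 × 23/25
= 87/1250 + 23/2500 = 197/2500

P(the item is actually defective|the item is flagged defective) = (87/1250) / (197/2500) = 174/197

P(the item is actually defective|the item is flagged defective) = 174/197 ≈ 88.32%


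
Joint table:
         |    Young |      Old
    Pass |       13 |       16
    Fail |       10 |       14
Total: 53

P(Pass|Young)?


P(Pass|Young) = 13/(13+10) = 13/23

P = 13/23 ≈ 56.52%


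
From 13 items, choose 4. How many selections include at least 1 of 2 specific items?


Complement: C(13,4) - C(11,4) = 715 - 330 = 385

385


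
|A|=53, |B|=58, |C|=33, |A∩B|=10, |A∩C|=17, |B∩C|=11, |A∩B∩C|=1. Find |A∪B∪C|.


|A∪B∪C| = 53+58+33-10-17-11+1 = 107

|A∪B∪C| = 107


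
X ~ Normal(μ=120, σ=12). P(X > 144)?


z = (144-120)/12 = 2.0
P(X > 144) = 1 - P(Z ≤ 2.0) = 1 - 0.9772 = 0.0228

P(X > 144) ≈ 0.0228


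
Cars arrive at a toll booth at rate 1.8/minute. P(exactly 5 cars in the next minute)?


Poisson(λ=1.8): P(X=5) = e^(-λ)×λ^k/k!
= e^(-1.8) × 1.8^5 / 5!
≈ 0.1652988882 × 18.89568 / 120 ≈ 0.026029

P(X=5) ≈ 0.026029 ≈ 2.60%


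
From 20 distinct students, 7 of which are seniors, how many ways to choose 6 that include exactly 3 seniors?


Choose 3 of the 7 seniors and 3 of the other 13 students:
C(7,3)×C(13,3) = 35×286 = 10010

10010


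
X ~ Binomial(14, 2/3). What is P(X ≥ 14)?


P(X ≥ 14) = Σ P(X=i) for i=14..14
P(X=14) = 16384/4782969
Sum = 16384/4782969

P(X ≥ 14) = 16384/4782969 ≈ 0.34%


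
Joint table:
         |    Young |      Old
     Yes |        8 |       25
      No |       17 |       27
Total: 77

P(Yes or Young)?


P(Yes∨Young) = P(Yes) + P(Young) - P(Yes∧Young)
= (33 + 25 - 8)/77 = 50/77

P = 50/77 ≈ 64.94%


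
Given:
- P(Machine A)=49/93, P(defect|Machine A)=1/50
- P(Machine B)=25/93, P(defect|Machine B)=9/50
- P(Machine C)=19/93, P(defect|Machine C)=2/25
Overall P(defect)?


P(B) = Σ P(B|Aᵢ)×P(Aᵢ)
  1/50×49/93 = 49/4650
  9/50×25/93 = 3/62
  2/25×19/93 = 38/2325
Sum = 7/93

P(defect) = 7/93 ≈ 7.53%


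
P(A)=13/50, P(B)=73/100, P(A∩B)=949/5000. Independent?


P(A)×P(B) = 949/5000
P(A∩B) = 949/5000
Equal ✓ → Independent

Yes, independent


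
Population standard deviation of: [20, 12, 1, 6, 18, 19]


Mean = 76/6 = 38/3
  (20-38/3)²=484/9
  (12-38/3)²=4/9
  (1-38/3)²=1225/9
  (6-38/3)²=400/9
  (18-38/3)²=256/9
  (19-38/3)²=361/9
Σ(x-μ)² = 910/3
σ² = (910/3)/6 = 455/9

σ = √(455/9) ≈ 7.1102


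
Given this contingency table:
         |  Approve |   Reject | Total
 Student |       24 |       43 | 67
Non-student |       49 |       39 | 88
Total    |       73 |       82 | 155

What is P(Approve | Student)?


P(Approve | Student) = 24/(24+43) = 24/67

P(Approve|Student) = 24/67 ≈ 35.82%


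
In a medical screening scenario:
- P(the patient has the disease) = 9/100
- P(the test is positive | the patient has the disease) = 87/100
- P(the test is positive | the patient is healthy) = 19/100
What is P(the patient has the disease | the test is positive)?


Using Bayes' theorem:
P(A|B) = P(B|A)·P(A) / P(B)

P(the test is positive) = 87/100 × 9/100 + 19/100 × 91/100
= 783/10000 + 1729/10000 = 157/625

P(the patient has the disease|the test is positive) = (783/10000) / (157/625) = 783/2512

P(the patient has the disease|the test is positive) = 783/2512 ≈ 31.17%


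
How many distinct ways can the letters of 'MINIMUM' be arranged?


Letters: 7, freq: {'M': 3, 'I': 2, 'N': 1, 'U': 1}
7!/(3!×2!×1!×1!) = 5040/12 = 420

420


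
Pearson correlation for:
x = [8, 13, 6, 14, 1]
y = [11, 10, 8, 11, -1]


n=5, Σx=42, Σy=39, Σxy=419, Σx²=466, Σy²=407
r = (5×419 - 42×39)/√((5×466 - 42²)(5×407 - 39²))
= 457/√(566×514) = 457/√290924 ≈ 457/539.3737 ≈ 0.8473

r ≈ 0.8473


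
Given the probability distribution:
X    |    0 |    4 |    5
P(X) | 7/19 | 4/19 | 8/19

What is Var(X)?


E[X] = 56/19
E[X²] = 264/19
Var(X) = E[X²] - (E[X])² = 264/19 - 3136/361 = 1880/361

Var(X) = 1880/361 ≈ 5.2078


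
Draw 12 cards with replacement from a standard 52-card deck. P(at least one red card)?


P(not a red card) = 26/52 = 1/2
P(none in 12 draws) = (1/2)^12 = 1/4096
P(≥1 red card) = 1 - 1/4096 = 4095/4096

P = 4095/4096 ≈ 99.98%


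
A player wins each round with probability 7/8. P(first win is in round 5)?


Geometric: P(X=5) = (1-p)^(k-1)×p = (1/8)^4×7/8 = 7/32768

P(X=5) = 7/32768 ≈ 0.02%


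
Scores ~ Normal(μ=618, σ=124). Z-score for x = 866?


z = (x - μ)/σ = (866 - 618)/124 = 2.0

z = 2.0


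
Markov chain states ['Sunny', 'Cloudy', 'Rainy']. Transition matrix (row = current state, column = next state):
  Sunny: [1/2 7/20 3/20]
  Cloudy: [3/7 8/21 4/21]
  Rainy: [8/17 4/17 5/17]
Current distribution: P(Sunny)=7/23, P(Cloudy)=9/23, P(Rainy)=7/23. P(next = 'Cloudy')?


P(next=Cloudy) = Σᵢ P(now=i)×P(i→Cloudy)
= 7/23×7/20 + 9/23×8/21 + 7/23×4/17
= 49/460 + 24/161 + 28/391 = 17911/54740

P = 17911/54740 ≈ 0.3272


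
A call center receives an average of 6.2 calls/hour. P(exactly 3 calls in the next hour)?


Poisson(λ=6.2): P(X=3) = e^(-λ)×λ^k/k!
= e^(-6.2) × 6.2^3 / 3!
≈ 0.002029430636 × 238.328 / 6 ≈ 0.080612

P(X=3) ≈ 0.080612 ≈ 8.06%


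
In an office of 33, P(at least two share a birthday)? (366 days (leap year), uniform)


P(all different) = Π(366-i)/366 for i=0..32
= 0.225976
P(match) = 1 - 0.225976 = 0.774024

P ≈ 0.7740 ≈ 77.40%


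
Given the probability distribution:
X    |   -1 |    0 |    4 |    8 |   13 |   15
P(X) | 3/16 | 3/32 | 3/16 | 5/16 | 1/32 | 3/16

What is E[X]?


E[X] = Σ x·P(X=x)
= (-1)×(3/16) + (0)×(3/32) + (4)×(3/16) + (8)×(5/16) + (13)×(1/32) + (15)×(3/16)
= 201/32

E[X] = 201/32


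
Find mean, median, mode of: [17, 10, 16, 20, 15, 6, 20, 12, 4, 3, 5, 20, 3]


Sorted: [3, 3, 4, 5, 6, 10, 12, 15, 16, 17, 20, 20, 20]
Mean = 151/13
Median = 12
Freq: {17: 1, 10: 1, 16: 1, 20: 3, 15: 1, 6: 1, 12: 1, 4: 1, 3: 2, 5: 1}
Mode: [20]

Mean=151/13, Median=12, Mode=20


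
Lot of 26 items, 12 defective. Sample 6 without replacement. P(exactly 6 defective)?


Hypergeometric: C(12,6)×C(14,0)/C(26,6)
= 924×1/230230 = 6/1495

P(X=6) = 6/1495 ≈ 0.40%


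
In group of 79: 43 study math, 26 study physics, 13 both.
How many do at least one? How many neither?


|A∪B| = 43+26-13 = 56
Neither = 79-56 = 23

At least one: 56; Neither: 23


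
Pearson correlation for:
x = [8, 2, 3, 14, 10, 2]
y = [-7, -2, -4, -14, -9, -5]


n=6, Σx=39, Σy=-41, Σxy=-368, Σx²=377, Σy²=371
r = (6×(-368) - 39×(-41))/√((6×377 - 39²)(6×371 - (-41)²))
= -609/√(741×545) = -609/√403845 ≈ -609/635.4880 ≈ -0.9583

r ≈ -0.9583


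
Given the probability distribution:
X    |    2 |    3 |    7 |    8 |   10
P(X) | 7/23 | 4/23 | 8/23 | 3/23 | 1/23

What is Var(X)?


E[X] = 116/23
E[X²] = 748/23
Var(X) = E[X²] - (E[X])² = 748/23 - 13456/529 = 3748/529

Var(X) = 3748/529 ≈ 7.0851


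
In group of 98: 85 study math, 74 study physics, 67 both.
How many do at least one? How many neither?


|A∪B| = 85+74-67 = 92
Neither = 98-92 = 6

At least one: 92; Neither: 6


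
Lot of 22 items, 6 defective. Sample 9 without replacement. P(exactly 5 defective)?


Hypergeometric: C(6,5)×C(16,4)/C(22,9)
= 6×1820/497420 = 78/3553

P(X=5) = 78/3553 ≈ 2.20%


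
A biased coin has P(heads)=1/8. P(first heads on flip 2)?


Geometric: P(X=2) = (1-p)^(k-1)×p = (7/8)^1×1/8 = 7/64

P(X=2) = 7/64 ≈ 10.94%


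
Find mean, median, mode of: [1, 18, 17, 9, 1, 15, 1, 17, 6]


Sorted: [1, 1, 1, 6, 9, 15, 17, 17, 18]
Mean = 85/9
Median = 9
Freq: {1: 3, 18: 1, 17: 2, 9: 1, 15: 1, 6: 1}
Mode: [1]

Mean=85/9, Median=9, Mode=1


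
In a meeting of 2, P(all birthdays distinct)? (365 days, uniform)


P(all different) = Π(365-i)/365 for i=0..1
= (365/365)×(364/365)×...×(364/365)
= 0.997260

P ≈ 0.9973 ≈ 99.73%


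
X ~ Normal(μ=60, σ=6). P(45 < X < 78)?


z₁=(45-60)/6=-2.5, z₂=(78-60)/6=3.0
P = Φ(3.0) - Φ(-2.5) = 0.998650 - 0.006210 = 0.992440 ≈ 0.9924

P(45 < X < 78) ≈ 0.9924


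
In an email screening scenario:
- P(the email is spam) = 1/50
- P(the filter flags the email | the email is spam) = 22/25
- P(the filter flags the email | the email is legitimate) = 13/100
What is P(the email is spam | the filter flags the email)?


Using Bayes' theorem:
P(A|B) = P(B|A)·P(A) / P(B)

P(the filter flags the email) = 22/25 × 1/50 + 13/100 × 49/50
= 11/625 + 637/5000 = 29/200

P(the email is spam|the filter flags the email) = (11/625) / (29/200) = 88/725

P(the email is spam|the filter flags the email) = 88/725 ≈ 12.14%
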